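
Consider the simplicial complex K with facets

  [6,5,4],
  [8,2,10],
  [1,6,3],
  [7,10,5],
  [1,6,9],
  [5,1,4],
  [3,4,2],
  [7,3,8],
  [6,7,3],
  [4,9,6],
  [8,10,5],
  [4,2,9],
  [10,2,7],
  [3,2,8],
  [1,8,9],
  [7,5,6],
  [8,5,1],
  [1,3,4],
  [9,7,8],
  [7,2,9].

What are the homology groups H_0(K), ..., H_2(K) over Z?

Order the vertices as 1 < 2 < 3 < 4 < 5 < 6 < 7 < 8 < 9 < 10. Listing each simplex with vertices in this order, K has dimension 2 with simplices:

  0-simplices (10): [1], [2], [3], [4], [5], [6], [7], [8], [9], [10]
  1-simplices (30): (30 of them)
  2-simplices (20): (20 of them)

giving chain groups C_0 ≅ Z^10, C_1 ≅ Z^30, C_2 ≅ Z^20.

Boundary ∂_1: C_1 → C_0 maps an edge to its endpoints' difference, ∂[p,q] = q − p. For instance
  ∂[2,4] = [4] − [2].
The resulting 10×30 matrix has rank 9, and its Smith normal form has invariant factors (1,1,1,1,1,1,1,1,1).

The boundary map ∂_2: C_2 → C_1 sends each 2-simplex [p,q,r] to [q,r] − [p,r] + [p,q]. For instance
  ∂[5,8,10] = [8,10] − [5,10] + [5,8],
  ∂[1,5,8] = [5,8] − [1,8] + [1,5].
The 30×20 boundary matrix has rank 20 and Smith normal form diag(1,1,1,1,1,1,1,1,1,1,1,1,1,1,1,1,1,1,1,2).

Computing H_k = (kernel of ∂_k) / (image of ∂_{k+1}):

  H_0: rank C_0 − rank ∂_1 = 10 − 9 = 1, and the invariant factors of ∂_1 are all 1, so H_0 ≅ Z.
  H_1: rank ker ∂_1 − rank ∂_2 = (30 − 9) − 20 = 1, and ∂_2 has invariant factor 2 > 1, so H_1 ≅ Z ⊕ Z/2Z.
  H_2: rank ker ∂_2 − rank ∂_3 = (20 − 20) − 0 = 0, and there is no ∂_3, so H_2 ≅ 0.

As a check, the Euler characteristic is 10 − 30 + 20 = 0, which agrees with 1 − 1 + 0 = 0.

H_0 = Z,  H_1 = Z ⊕ Z/2Z,  H_2 = 0.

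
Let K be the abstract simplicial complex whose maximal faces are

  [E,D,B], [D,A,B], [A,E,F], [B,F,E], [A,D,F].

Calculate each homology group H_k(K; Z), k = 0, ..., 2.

H_0 = Z,  H_1 = Z,  H_2 = 0.

Order the vertices as A < B < D < E < F. Listing each simplex with vertices in this order, K has dimension 2 with simplices:

  0-simplices (5): A, B, D, E, F
  1-simplices (10): AB, AD, AE, AF, BD, BE, BF, DE, DF, EF
  2-simplices (5): ABD, ADF, AEF, BDE, BEF

Hence C_0 ≅ Z^5, C_1 ≅ Z^10, C_2 ≅ Z^5.

∂_1: C_1 → C_0 sends each edge [p,q] (with p < q) to q − p.
This gives a 5×10 integer matrix of rank 4; reducing to Smith normal form yields diagonal entries (1,1,1,1).

∂_2: C_2 → C_1 maps a triangle to the signed sum of its edges. For instance
  ∂BDE = DE − BE + BD,
  ∂AEF = EF − AF + AE.
This gives a 10×5 integer matrix of rank 5; reducing to Smith normal form yields diagonal entries (1,1,1,1,1).

Computing H_k = (kernel of ∂_k) / (image of ∂_{k+1}):

  H_0: rank C_0 − rank ∂_1 = 5 − 4 = 1, and the invariant factors of ∂_1 are all 1, so H_0 = Z.
  H_1: rank ker ∂_1 − rank ∂_2 = (10 − 4) − 5 = 1, and the invariant factors of ∂_2 are all 1, so H_1 = Z.
  H_2: rank ker ∂_2 − rank ∂_3 = (5 − 5) − 0 = 0, and there is no ∂_3, so H_2 = 0.

As a check, the Euler characteristic is 5 − 10 + 5 = 0, which agrees with 1 − 1 + 0 = 0.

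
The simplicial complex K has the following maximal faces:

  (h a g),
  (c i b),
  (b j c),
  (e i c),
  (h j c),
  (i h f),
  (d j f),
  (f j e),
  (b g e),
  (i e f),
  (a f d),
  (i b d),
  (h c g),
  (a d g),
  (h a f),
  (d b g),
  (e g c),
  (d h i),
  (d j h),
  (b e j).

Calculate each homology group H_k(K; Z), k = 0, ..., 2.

Fix the vertex order a < b < c < d < e < f < g < h < i < j and write every simplex with vertices in increasing order. Then dim K = 2 and the simplices of K are:

  0-simplices (10): a, b, c, d, e, f, g, h, i, j
  1-simplices (30): ad, af, ag, ah, bc, bd, be, bg, bi, bj, ce, cg, ch, ci, cj, df, dg, dh, di, dj, ef, eg, ei, ej, fh, fi, fj, gh, hi, hj
  2-simplices (20): adf, adg, afh, agh, bci, bcj, bdg, bdi, beg, bej, ceg, cei, cgh, chj, dfj, dhi, dhj, efi, efj, fhi

Hence C_0 ≅ Z^10, C_1 ≅ Z^30, C_2 ≅ Z^20.

Boundary ∂_1: C_1 → C_0 is given by ∂[p,q] = [q] − [p].
The 10×30 boundary matrix has rank 9 and Smith normal form diag(1,1,1,1,1,1,1,1,1).

∂_2: C_2 → C_1 acts by ∂[p,q,r] = [q,r] − [p,r] + [p,q]. For instance
  ∂beg = eg − bg + be,
  ∂afh = fh − ah + af.
As a 30×20 matrix over Z this has rank 20, with invariant factors (1,1,1,1,1,1,1,1,1,1,1,1,1,1,1,1,1,1,1,2).

From H_k ≅ ker(∂_k) / im(∂_{k+1}) we obtain:

  H_0: rank C_0 − rank ∂_1 = 10 − 9 = 1, and the invariant factors of ∂_1 are all 1, so H_0 = Z.
  H_1: rank ker ∂_1 − rank ∂_2 = (30 − 9) − 20 = 1, and ∂_2 has invariant factor 2 > 1, so H_1 = Z × Z/2.
  H_2: rank ker ∂_2 − rank ∂_3 = (20 − 20) − 0 = 0, and there is no ∂_3, so H_2 = 0.

H_0 ≅ Z,  H_1 ≅ Z × Z/2,  H_2 = 0.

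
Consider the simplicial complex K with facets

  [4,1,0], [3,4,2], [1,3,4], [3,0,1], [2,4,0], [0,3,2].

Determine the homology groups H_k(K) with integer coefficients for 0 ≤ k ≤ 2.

H_0 ≅ Z,  H_1 = 0,  H_2 ≅ Z.

We work with the vertex ordering 0 < 1 < 2 < 3 < 4. The simplices of K, each written with vertices in increasing order, are:

  0-simplices (5): [0], [1], [2], [3], [4]
  1-simplices (9): [0,1], [0,2], [0,3], [0,4], [1,3], [1,4], [2,3], [2,4], [3,4]
  2-simplices (6): [0,1,3], [0,1,4], [0,2,3], [0,2,4], [1,3,4], [2,3,4]

giving chain groups C_0 ≅ Z^5, C_1 ≅ Z^9, C_2 ≅ Z^6.

Boundary ∂_1: C_1 → C_0 is given by ∂[p,q] = [q] − [p]. For instance
  ∂[0,1] = [1] − [0].
The 5×9 boundary matrix has rank 4 and Smith normal form diag(1,1,1,1).

The boundary map ∂_2: C_2 → C_1 maps a triangle to the signed sum of its edges. For instance
  ∂[2,3,4] = [3,4] − [2,4] + [2,3],
  ∂[0,2,3] = [2,3] − [0,3] + [0,2].
The 9×6 boundary matrix has rank 5 and Smith normal form diag(1,1,1,1,1).

Now H_k = ker ∂_k / im ∂_{k+1}, so:

  H_0: rank C_0 − rank ∂_1 = 5 − 4 = 1, and the invariant factors of ∂_1 are all 1, so H_0 ≅ Z.
  H_1: rank ker ∂_1 − rank ∂_2 = (9 − 4) − 5 = 0, and the invariant factors of ∂_2 are all 1, so H_1 ≅ 0.
  H_2: rank ker ∂_2 − rank ∂_3 = (6 − 5) − 0 = 1, and there is no ∂_3, so H_2 ≅ Z.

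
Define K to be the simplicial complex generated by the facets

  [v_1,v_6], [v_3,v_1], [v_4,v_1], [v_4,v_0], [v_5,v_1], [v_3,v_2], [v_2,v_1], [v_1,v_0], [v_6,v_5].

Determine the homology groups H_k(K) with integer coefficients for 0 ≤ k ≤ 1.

Order the vertices as v_0 < v_1 < v_2 < v_3 < v_4 < v_5 < v_6. Listing each simplex with vertices in this order, K has dimension 1 with simplices:

  0-simplices (7): [v_0], [v_1], [v_2], [v_3], [v_4], [v_5], [v_6]
  1-simplices (9): [v_0,v_1], [v_0,v_4], [v_1,v_2], [v_1,v_3], [v_1,v_4], [v_1,v_5], [v_1,v_6], [v_2,v_3], [v_5,v_6]

so the chain groups are C_0 ≅ Z^7, C_1 ≅ Z^9.

The boundary map ∂_1: C_1 → C_0 is given by ∂[p,q] = [q] − [p]. For instance
  ∂[v_1,v_4] = [v_4] − [v_1].
The 7×9 boundary matrix has rank 6 and Smith normal form diag(1,1,1,1,1,1).

Reading off H_k = ker ∂_k / im ∂_{k+1}:

  H_0: rank C_0 − rank ∂_1 = 7 − 6 = 1, and the invariant factors of ∂_1 are all 1, so H_0 = Z.
  H_1: rank ker ∂_1 − rank ∂_2 = (9 − 6) − 0 = 3, and there is no ∂_2, so H_1 = Z^3.

As a check, the Euler characteristic is 7 − 9 = -2, which agrees with 1 − 3 = -2.

H_0 = Z,  H_1 = Z^3.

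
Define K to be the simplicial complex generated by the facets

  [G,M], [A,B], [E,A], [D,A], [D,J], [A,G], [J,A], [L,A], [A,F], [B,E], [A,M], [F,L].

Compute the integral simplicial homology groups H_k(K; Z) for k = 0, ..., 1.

Take the total order A < B < D < E < F < G < J < L < M on the vertex set. Then K (dimension 1) consists of the simplices:

  0-simplices (9): A, B, D, E, F, G, J, L, M
  1-simplices (12): AB, AD, AE, AF, AG, AJ, AL, AM, BE, DJ, FL, GM

giving chain groups C_0 ≅ Z^9, C_1 ≅ Z^12.

The boundary map ∂_1: C_1 → C_0 sends each edge [p,q] (with p < q) to q − p. For instance
  ∂AJ = J − A.
This gives a 9×12 integer matrix of rank 8; reducing to Smith normal form yields diagonal entries (1,1,1,1,1,1,1,1).

Now H_k = ker ∂_k / im ∂_{k+1}, so:

  H_0: rank C_0 − rank ∂_1 = 9 − 8 = 1, and the invariant factors of ∂_1 are all 1, so H_0 ≅ Z.
  H_1: rank ker ∂_1 − rank ∂_2 = (12 − 8) − 0 = 4, and there is no ∂_2, so H_1 ≅ Z^4.

H_0 = Z,  H_1 = Z^4.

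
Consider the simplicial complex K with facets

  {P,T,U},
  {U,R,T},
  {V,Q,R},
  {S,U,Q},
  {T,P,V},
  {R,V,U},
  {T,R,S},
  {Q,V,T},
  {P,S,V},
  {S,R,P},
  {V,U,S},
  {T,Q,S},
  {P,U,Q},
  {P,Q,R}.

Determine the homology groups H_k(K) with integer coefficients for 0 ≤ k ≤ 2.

Order the vertices as P < Q < R < S < T < U < V. Listing each simplex with vertices in this order, K has dimension 2 with simplices:

  0-simplices (7): P, Q, R, S, T, U, V
  1-simplices (21): PQ, PR, PS, PT, PU, PV, QR, QS, QT, QU, QV, RS, RT, RU, RV, ST, SU, SV, TU, TV, UV
  2-simplices (14): PQR, PQU, PRS, PSV, PTU, PTV, QRV, QST, QSU, QTV, RST, RTU, RUV, SUV

giving chain groups C_0 ≅ Z^7, C_1 ≅ Z^21, C_2 ≅ Z^14.

Boundary ∂_1: C_1 → C_0 is given by ∂[p,q] = [q] − [p].
The resulting 7×21 matrix has rank 6, and its Smith normal form has invariant factors (1,1,1,1,1,1).

Boundary ∂_2: C_2 → C_1 sends each 2-simplex [p,q,r] to [q,r] − [p,r] + [p,q]. For instance
  ∂QSU = SU − QU + QS,
  ∂PTV = TV − PV + PT.
As a 21×14 matrix over Z this has rank 13, with invariant factors (1,1,1,1,1,1,1,1,1,1,1,1,1).

Reading off H_k = ker ∂_k / im ∂_{k+1}:

  H_0: rank C_0 − rank ∂_1 = 7 − 6 = 1, and the invariant factors of ∂_1 are all 1, so H_0 ≅ Z.
  H_1: rank ker ∂_1 − rank ∂_2 = (21 − 6) − 13 = 2, and the invariant factors of ∂_2 are all 1, so H_1 ≅ Z^2.
  H_2: rank ker ∂_2 − rank ∂_3 = (14 − 13) − 0 = 1, and there is no ∂_3, so H_2 ≅ Z.

(K is a triangulation of the torus T^2.)

H_0 = Z,  H_1 = Z^2,  H_2 = Z.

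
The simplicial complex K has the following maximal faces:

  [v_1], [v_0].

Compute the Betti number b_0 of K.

b_0 = 2.

K has 2 vertices.
rank ∂_0 = 0, rank ∂_1 = 0 ⇒ b_0 = 2 − 0 − 0 = 2. So H_0 ≅ Z^2.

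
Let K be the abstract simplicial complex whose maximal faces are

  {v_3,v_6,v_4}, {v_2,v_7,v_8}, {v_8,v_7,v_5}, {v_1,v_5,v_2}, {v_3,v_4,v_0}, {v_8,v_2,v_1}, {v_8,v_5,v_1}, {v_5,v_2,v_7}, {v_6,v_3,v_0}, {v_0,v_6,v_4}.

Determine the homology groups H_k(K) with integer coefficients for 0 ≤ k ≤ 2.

Fix the vertex order v_0 < v_1 < v_2 < v_3 < v_4 < v_5 < v_6 < v_7 < v_8 and write every simplex with vertices in increasing order. Then dim K = 2 and the simplices of K are:

  0-simplices (9): [v_0], [v_1], [v_2], [v_3], [v_4], [v_5], [v_6], [v_7], [v_8]
  1-simplices (15): (15 of them)
  2-simplices (10): [v_0,v_3,v_4], [v_0,v_3,v_6], [v_0,v_4,v_6], [v_1,v_2,v_5], [v_1,v_2,v_8], [v_1,v_5,v_8], [v_2,v_5,v_7], [v_2,v_7,v_8], [v_3,v_4,v_6], [v_5,v_7,v_8]

Hence C_0 ≅ Z^9, C_1 ≅ Z^15, C_2 ≅ Z^10.

Boundary ∂_1: C_1 → C_0 maps an edge to its endpoints' difference, ∂[p,q] = q − p. For instance
  ∂[v_5,v_7] = [v_7] − [v_5].
The resulting 9×15 matrix has rank 7, and its Smith normal form has invariant factors (1,1,1,1,1,1,1).

Boundary ∂_2: C_2 → C_1 acts by ∂[p,q,r] = [q,r] − [p,r] + [p,q]. For instance
  ∂[v_2,v_7,v_8] = [v_7,v_8] − [v_2,v_8] + [v_2,v_7],
  ∂[v_3,v_4,v_6] = [v_4,v_6] − [v_3,v_6] + [v_3,v_4].
As a 15×10 matrix over Z this has rank 8, with invariant factors (1,1,1,1,1,1,1,1).

Reading off H_k = ker ∂_k / im ∂_{k+1}:

  H_0: rank C_0 − rank ∂_1 = 9 − 7 = 2, and the invariant factors of ∂_1 are all 1, so H_0 = Z^2.
  H_1: rank ker ∂_1 − rank ∂_2 = (15 − 7) − 8 = 0, and the invariant factors of ∂_2 are all 1, so H_1 = 0.
  H_2: rank ker ∂_2 − rank ∂_3 = (10 − 8) − 0 = 2, and there is no ∂_3, so H_2 = Z^2.

H_0 ≅ Z^2,  H_1 = 0,  H_2 ≅ Z^2.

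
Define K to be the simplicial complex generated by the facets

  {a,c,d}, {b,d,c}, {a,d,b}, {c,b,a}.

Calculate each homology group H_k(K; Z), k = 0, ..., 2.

H_0 = Z,  H_1 = 0,  H_2 = Z.

Order the vertices as a < b < c < d. Listing each simplex with vertices in this order, K has dimension 2 with simplices:

  0-simplices (4): a, b, c, d
  1-simplices (6): ab, ac, ad, bc, bd, cd
  2-simplices (4): abc, abd, acd, bcd

so the chain groups are C_0 ≅ Z^4, C_1 ≅ Z^6, C_2 ≅ Z^4.

Boundary ∂_1: C_1 → C_0 maps an edge to its endpoints' difference, ∂[p,q] = q − p.
The resulting 4×6 matrix has rank 3, and its Smith normal form has invariant factors (1,1,1).

∂_2: C_2 → C_1 sends each 2-simplex [p,q,r] to [q,r] − [p,r] + [p,q]. For instance
  ∂bcd = cd − bd + bc,
  ∂abc = bc − ac + ab.
This gives a 6×4 integer matrix of rank 3; reducing to Smith normal form yields diagonal entries (1,1,1).

From H_k ≅ ker(∂_k) / im(∂_{k+1}) we obtain:

  H_0: rank C_0 − rank ∂_1 = 4 − 3 = 1, and the invariant factors of ∂_1 are all 1, so H_0 ≅ Z.
  H_1: rank ker ∂_1 − rank ∂_2 = (6 − 3) − 3 = 0, and the invariant factors of ∂_2 are all 1, so H_1 ≅ 0.
  H_2: rank ker ∂_2 − rank ∂_3 = (4 − 3) − 0 = 1, and there is no ∂_3, so H_2 ≅ Z.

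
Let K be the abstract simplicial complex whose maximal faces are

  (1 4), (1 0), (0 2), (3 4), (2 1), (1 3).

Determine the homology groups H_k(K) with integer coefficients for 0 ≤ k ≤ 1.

Take the total order 0 < 1 < 2 < 3 < 4 on the vertex set. Then K (dimension 1) consists of the simplices:

  0-simplices (5): [0], [1], [2], [3], [4]
  1-simplices (6): [0,1], [0,2], [1,2], [1,3], [1,4], [3,4]

giving chain groups C_0 ≅ Z^5, C_1 ≅ Z^6.

The boundary map ∂_1: C_1 → C_0 maps an edge to its endpoints' difference, ∂[p,q] = q − p.
This gives a 5×6 integer matrix of rank 4; reducing to Smith normal form yields diagonal entries (1,1,1,1).

Computing H_k = (kernel of ∂_k) / (image of ∂_{k+1}):

  H_0: rank C_0 − rank ∂_1 = 5 − 4 = 1, and the invariant factors of ∂_1 are all 1, so H_0 = Z.
  H_1: rank ker ∂_1 − rank ∂_2 = (6 − 4) − 0 = 2, and there is no ∂_2, so H_1 = Z^2.

(K is a triangulation of a wedge of 2 circles.)

H_0 = Z,  H_1 = Z^2.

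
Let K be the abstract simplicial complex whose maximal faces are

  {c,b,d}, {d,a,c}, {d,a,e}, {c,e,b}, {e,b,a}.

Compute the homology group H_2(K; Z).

Fix the vertex order a < b < c < d < e and write every simplex with vertices in increasing order. Then dim K = 2 and the simplices of K are:

  0-simplices (5): a, b, c, d, e
  1-simplices (10): ab, ac, ad, ae, bc, bd, be, cd, ce, de
  2-simplices (5): abe, acd, ade, bcd, bce

giving chain groups C_0 ≅ Z^5, C_1 ≅ Z^10, C_2 ≅ Z^5.

Boundary ∂_1: C_1 → C_0 maps an edge to its endpoints' difference, ∂[p,q] = q − p. For instance
  ∂ae = e − a.
As a 5×10 matrix over Z this has rank 4, with invariant factors (1,1,1,1).

∂_2: C_2 → C_1 sends each 2-simplex [p,q,r] to [q,r] − [p,r] + [p,q]. For instance
  ∂bcd = cd − bd + bc,
  ∂ade = de − ae + ad.
As a 10×5 matrix over Z this has rank 5, with invariant factors (1,1,1,1,1).

Computing H_k = (kernel of ∂_k) / (image of ∂_{k+1}):

  H_2: rank ker ∂_2 − rank ∂_3 = (5 − 5) − 0 = 0, and there is no ∂_3, so H_2 = 0.

(K is a triangulation of the Möbius band.)

H_2 = 0.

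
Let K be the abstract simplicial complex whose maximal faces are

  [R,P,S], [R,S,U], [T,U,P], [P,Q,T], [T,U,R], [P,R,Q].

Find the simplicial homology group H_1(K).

H_1 ≅ Z.

Order the vertices as P < Q < R < S < T < U. Listing each simplex with vertices in this order, K has dimension 2 with simplices:

  0-simplices (6): P, Q, R, S, T, U
  1-simplices (12): PQ, PR, PS, PT, PU, QR, QT, RS, RT, RU, SU, TU
  2-simplices (6): PQR, PQT, PRS, PTU, RSU, RTU

so the chain groups are C_0 ≅ Z^6, C_1 ≅ Z^12, C_2 ≅ Z^6.

Boundary ∂_1: C_1 → C_0 maps an edge to its endpoints' difference, ∂[p,q] = q − p.
The 6×12 boundary matrix has rank 5 and Smith normal form diag(1,1,1,1,1).

Boundary ∂_2: C_2 → C_1 acts by ∂[p,q,r] = [q,r] − [p,r] + [p,q]. For instance
  ∂PQT = QT − PT + PQ,
  ∂PQR = QR − PR + PQ.
The 12×6 boundary matrix has rank 6 and Smith normal form diag(1,1,1,1,1,1).

Reading off H_k = ker ∂_k / im ∂_{k+1}:

  H_1: rank ker ∂_1 − rank ∂_2 = (12 − 5) − 6 = 1, and the invariant factors of ∂_2 are all 1, so H_1 = Z.

(K is a triangulation of the cylinder S^1 x I.)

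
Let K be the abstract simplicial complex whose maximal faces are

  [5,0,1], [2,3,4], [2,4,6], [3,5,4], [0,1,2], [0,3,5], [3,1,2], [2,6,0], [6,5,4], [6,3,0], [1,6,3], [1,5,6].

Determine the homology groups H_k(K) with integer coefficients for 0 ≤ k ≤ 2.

Order the vertices as 0 < 1 < 2 < 3 < 4 < 5 < 6. Listing each simplex with vertices in this order, K has dimension 2 with simplices:

  0-simplices (7): [0], [1], [2], [3], [4], [5], [6]
  1-simplices (18): [0,1], [0,2], [0,3], [0,5], [0,6], [1,2], [1,3], [1,5], [1,6], [2,3], [2,4], [2,6], [3,4], [3,5], [3,6], [4,5], [4,6], [5,6]
  2-simplices (12): [0,1,2], [0,1,5], [0,2,6], [0,3,5], [0,3,6], [1,2,3], [1,3,6], [1,5,6], [2,3,4], [2,4,6], [3,4,5], [4,5,6]

Hence C_0 ≅ Z^7, C_1 ≅ Z^18, C_2 ≅ Z^12.

Boundary ∂_1: C_1 → C_0 maps an edge to its endpoints' difference, ∂[p,q] = q − p. For instance
  ∂[1,5] = [5] − [1].
This gives a 7×18 integer matrix of rank 6; reducing to Smith normal form yields diagonal entries (1,1,1,1,1,1).

∂_2: C_2 → C_1 acts by ∂[p,q,r] = [q,r] − [p,r] + [p,q]. For instance
  ∂[0,1,2] = [1,2] − [0,2] + [0,1],
  ∂[0,3,5] = [3,5] − [0,5] + [0,3].
This gives a 18×12 integer matrix of rank 12; reducing to Smith normal form yields diagonal entries (1,1,1,1,1,1,1,1,1,1,1,2).

Computing H_k = (kernel of ∂_k) / (image of ∂_{k+1}):

  H_0: rank C_0 − rank ∂_1 = 7 − 6 = 1, and the invariant factors of ∂_1 are all 1, so H_0 = Z.
  H_1: rank ker ∂_1 − rank ∂_2 = (18 − 6) − 12 = 0, and ∂_2 has invariant factor 2 > 1, so H_1 = Z/2.
  H_2: rank ker ∂_2 − rank ∂_3 = (12 − 12) − 0 = 0, and there is no ∂_3, so H_2 = 0.

H_0 = Z,  H_1 = Z/2,  H_2 = 0.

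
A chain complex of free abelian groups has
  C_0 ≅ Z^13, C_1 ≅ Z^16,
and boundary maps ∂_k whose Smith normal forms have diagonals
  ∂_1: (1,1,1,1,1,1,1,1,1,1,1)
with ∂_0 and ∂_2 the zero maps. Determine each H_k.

H_0 ≅ Z^2,  H_1 ≅ Z^5.

H_0: b_0 = 13 − 0 − 11 = 2; torsion from ∂_1 factors > 1: none. So H_0 ≅ Z^2.
H_1: b_1 = 16 − 11 − 0 = 5; torsion from ∂_2 factors > 1: none. So H_1 ≅ Z^5.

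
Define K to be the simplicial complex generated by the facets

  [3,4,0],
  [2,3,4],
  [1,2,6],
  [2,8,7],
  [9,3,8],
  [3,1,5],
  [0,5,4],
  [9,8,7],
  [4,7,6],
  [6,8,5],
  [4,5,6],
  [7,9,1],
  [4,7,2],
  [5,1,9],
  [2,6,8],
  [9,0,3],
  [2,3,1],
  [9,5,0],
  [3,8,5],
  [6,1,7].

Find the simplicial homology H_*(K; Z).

H_0 ≅ Z,  H_1 ≅ Z ⊕ Z/2,  H_2 = 0.

Order the vertices as 0 < 1 < 2 < 3 < 4 < 5 < 6 < 7 < 8 < 9. Listing each simplex with vertices in this order, K has dimension 2 with simplices:

  0-simplices (10): [0], [1], [2], [3], [4], [5], [6], [7], [8], [9]
  1-simplices (30): (30 of them)
  2-simplices (20): (20 of them)

so the chain groups are C_0 ≅ Z^10, C_1 ≅ Z^30, C_2 ≅ Z^20.

The boundary map ∂_1: C_1 → C_0 is given by ∂[p,q] = [q] − [p]. For instance
  ∂[8,9] = [9] − [8].
The resulting 10×30 matrix has rank 9, and its Smith normal form has invariant factors (1,1,1,1,1,1,1,1,1).

Boundary ∂_2: C_2 → C_1 sends each 2-simplex [p,q,r] to [q,r] − [p,r] + [p,q]. For instance
  ∂[2,4,7] = [4,7] − [2,7] + [2,4],
  ∂[1,6,7] = [6,7] − [1,7] + [1,6].
As a 30×20 matrix over Z this has rank 20, with invariant factors (1,1,1,1,1,1,1,1,1,1,1,1,1,1,1,1,1,1,1,2).

Now H_k = ker ∂_k / im ∂_{k+1}, so:

  H_0: rank C_0 − rank ∂_1 = 10 − 9 = 1, and the invariant factors of ∂_1 are all 1, so H_0 ≅ Z.
  H_1: rank ker ∂_1 − rank ∂_2 = (30 − 9) − 20 = 1, and ∂_2 has invariant factor 2 > 1, so H_1 ≅ Z ⊕ Z/2.
  H_2: rank ker ∂_2 − rank ∂_3 = (20 − 20) − 0 = 0, and there is no ∂_3, so H_2 ≅ 0.

(K is a triangulation of the Klein bottle.)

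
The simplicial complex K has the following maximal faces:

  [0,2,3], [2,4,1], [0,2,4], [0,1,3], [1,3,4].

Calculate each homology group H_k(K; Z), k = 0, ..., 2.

K has 5 vertices, 10 edges, 5 triangles.
rank ∂_0 = 0, rank ∂_1 = 4 ⇒ b_0 = 5 − 0 − 4 = 1; all invariant factors of ∂_1 are 1 so no torsion. So H_0 ≅ Z.
rank ∂_1 = 4, rank ∂_2 = 5 ⇒ b_1 = 10 − 4 − 5 = 1; all invariant factors of ∂_2 are 1 so no torsion. So H_1 ≅ Z.
rank ∂_2 = 5, rank ∂_3 = 0 ⇒ b_2 = 5 − 5 − 0 = 0. So H_2 ≅ 0.

H_0 = Z,  H_1 = Z,  H_2 = 0.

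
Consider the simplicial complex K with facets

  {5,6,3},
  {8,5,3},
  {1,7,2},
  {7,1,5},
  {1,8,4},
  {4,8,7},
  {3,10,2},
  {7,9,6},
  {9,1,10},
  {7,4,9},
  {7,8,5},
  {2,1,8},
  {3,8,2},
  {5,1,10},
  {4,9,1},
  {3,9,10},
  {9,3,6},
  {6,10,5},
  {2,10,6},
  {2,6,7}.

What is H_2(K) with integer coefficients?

H_2 = 0.

Order the vertices as 1 < 2 < 3 < 4 < 5 < 6 < 7 < 8 < 9 < 10. Listing each simplex with vertices in this order, K has dimension 2 with simplices:

  0-simplices (10): [1], [2], [3], [4], [5], [6], [7], [8], [9], [10]
  1-simplices (30): (30 of them)
  2-simplices (20): (20 of them)

giving chain groups C_0 ≅ Z^10, C_1 ≅ Z^30, C_2 ≅ Z^20.

∂_1: C_1 → C_0 is given by ∂[p,q] = [q] − [p]. For instance
  ∂[3,9] = [9] − [3].
This gives a 10×30 integer matrix of rank 9; reducing to Smith normal form yields diagonal entries (1,1,1,1,1,1,1,1,1).

∂_2: C_2 → C_1 maps a triangle to the signed sum of its edges. For instance
  ∂[1,5,10] = [5,10] − [1,10] + [1,5],
  ∂[5,6,10] = [6,10] − [5,10] + [5,6].
The 30×20 boundary matrix has rank 20 and Smith normal form diag(1,1,1,1,1,1,1,1,1,1,1,1,1,1,1,1,1,1,1,2).

From H_k ≅ ker(∂_k) / im(∂_{k+1}) we obtain:

  H_2: rank ker ∂_2 − rank ∂_3 = (20 − 20) − 0 = 0, and there is no ∂_3, so H_2 = 0.

(K is a triangulation of the Klein bottle.)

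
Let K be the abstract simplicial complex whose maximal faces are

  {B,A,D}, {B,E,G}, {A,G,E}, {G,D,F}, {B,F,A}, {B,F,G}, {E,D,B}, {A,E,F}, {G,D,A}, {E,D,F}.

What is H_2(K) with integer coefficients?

We work with the vertex ordering A < B < D < E < F < G. The simplices of K, each written with vertices in increasing order, are:

  0-simplices (6): A, B, D, E, F, G
  1-simplices (15): AB, AD, AE, AF, AG, BD, BE, BF, BG, DE, DF, DG, EF, EG, FG
  2-simplices (10): ABD, ABF, ADG, AEF, AEG, BDE, BEG, BFG, DEF, DFG

so the chain groups are C_0 ≅ Z^6, C_1 ≅ Z^15, C_2 ≅ Z^10.

The boundary map ∂_1: C_1 → C_0 maps an edge to its endpoints' difference, ∂[p,q] = q − p.
This gives a 6×15 integer matrix of rank 5; reducing to Smith normal form yields diagonal entries (1,1,1,1,1).

The boundary map ∂_2: C_2 → C_1 acts by ∂[p,q,r] = [q,r] − [p,r] + [p,q]. For instance
  ∂AEF = EF − AF + AE,
  ∂BDE = DE − BE + BD.
The 15×10 boundary matrix has rank 10 and Smith normal form diag(1,1,1,1,1,1,1,1,1,2).

Computing H_k = (kernel of ∂_k) / (image of ∂_{k+1}):

  H_2: rank ker ∂_2 − rank ∂_3 = (10 − 10) − 0 = 0, and there is no ∂_3, so H_2 = 0.

(K is a triangulation of the real projective plane RP^2.)

H_2 = 0.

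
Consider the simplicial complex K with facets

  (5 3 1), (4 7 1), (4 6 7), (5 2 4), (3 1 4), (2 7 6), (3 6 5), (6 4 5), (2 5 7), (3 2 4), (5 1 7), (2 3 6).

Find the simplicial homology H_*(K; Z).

H_0 = Z,  H_1 = Z/2,  H_2 = 0.

Order the vertices as 1 < 2 < 3 < 4 < 5 < 6 < 7. Listing each simplex with vertices in this order, K has dimension 2 with simplices:

  0-simplices (7): [1], [2], [3], [4], [5], [6], [7]
  1-simplices (18): [1,3], [1,4], [1,5], [1,7], [2,3], [2,4], [2,5], [2,6], [2,7], [3,4], [3,5], [3,6], [4,5], [4,6], [4,7], [5,6], [5,7], [6,7]
  2-simplices (12): [1,3,4], [1,3,5], [1,4,7], [1,5,7], [2,3,4], [2,3,6], [2,4,5], [2,5,7], [2,6,7], [3,5,6], [4,5,6], [4,6,7]

so the chain groups are C_0 ≅ Z^7, C_1 ≅ Z^18, C_2 ≅ Z^12.

∂_1: C_1 → C_0 is given by ∂[p,q] = [q] − [p]. For instance
  ∂[2,5] = [5] − [2].
The resulting 7×18 matrix has rank 6, and its Smith normal form has invariant factors (1,1,1,1,1,1).

The boundary map ∂_2: C_2 → C_1 sends each 2-simplex [p,q,r] to [q,r] − [p,r] + [p,q]. For instance
  ∂[2,5,7] = [5,7] − [2,7] + [2,5],
  ∂[2,4,5] = [4,5] − [2,5] + [2,4].
This gives a 18×12 integer matrix of rank 12; reducing to Smith normal form yields diagonal entries (1,1,1,1,1,1,1,1,1,1,1,2).

Now H_k = ker ∂_k / im ∂_{k+1}, so:

  H_0: rank C_0 − rank ∂_1 = 7 − 6 = 1, and the invariant factors of ∂_1 are all 1, so H_0 ≅ Z.
  H_1: rank ker ∂_1 − rank ∂_2 = (18 − 6) − 12 = 0, and ∂_2 has invariant factor 2 > 1, so H_1 ≅ Z/2.
  H_2: rank ker ∂_2 − rank ∂_3 = (12 − 12) − 0 = 0, and there is no ∂_3, so H_2 ≅ 0.

(K is a triangulation of the real projective plane RP^2.)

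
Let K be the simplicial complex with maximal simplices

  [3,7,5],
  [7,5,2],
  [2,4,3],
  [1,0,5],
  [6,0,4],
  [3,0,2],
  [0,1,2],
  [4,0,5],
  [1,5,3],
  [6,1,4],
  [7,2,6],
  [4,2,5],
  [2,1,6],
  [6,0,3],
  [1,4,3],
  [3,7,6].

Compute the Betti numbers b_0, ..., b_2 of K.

b_0 = 1, b_1 = 2, b_2 = 1.

Take the total order 0 < 1 < 2 < 3 < 4 < 5 < 6 < 7 on the vertex set. Then K (dimension 2) consists of the simplices:

  0-simplices (8): [0], [1], [2], [3], [4], [5], [6], [7]
  1-simplices (24): (24 of them)
  2-simplices (16): [0,1,2], [0,1,5], [0,2,3], [0,3,6], [0,4,5], [0,4,6], [1,2,6], [1,3,4], [1,3,5], [1,4,6], [2,3,4], [2,4,5], [2,5,7], [2,6,7], [3,5,7], [3,6,7]

giving chain groups C_0 ≅ Z^8, C_1 ≅ Z^24, C_2 ≅ Z^16.

Boundary ∂_1: C_1 → C_0 maps an edge to its endpoints' difference, ∂[p,q] = q − p.
This gives a 8×24 integer matrix of rank 7; reducing to Smith normal form yields diagonal entries (1,1,1,1,1,1,1).

∂_2: C_2 → C_1 acts by ∂[p,q,r] = [q,r] − [p,r] + [p,q]. For instance
  ∂[0,2,3] = [2,3] − [0,3] + [0,2],
  ∂[0,1,2] = [1,2] − [0,2] + [0,1].
This gives a 24×16 integer matrix of rank 15; reducing to Smith normal form yields diagonal entries (1,1,1,1,1,1,1,1,1,1,1,1,1,1,1).

Reading off H_k = ker ∂_k / im ∂_{k+1}:

  H_0: rank C_0 − rank ∂_1 = 8 − 7 = 1, and the invariant factors of ∂_1 are all 1, so H_0 = Z.
  H_1: rank ker ∂_1 − rank ∂_2 = (24 − 7) − 15 = 2, and the invariant factors of ∂_2 are all 1, so H_1 = Z^2.
  H_2: rank ker ∂_2 − rank ∂_3 = (16 − 15) − 0 = 1, and there is no ∂_3, so H_2 = Z.

(K is a triangulation of the torus T^2.)

Hence the Betti numbers are b_0 = 1, b_1 = 2, b_2 = 1.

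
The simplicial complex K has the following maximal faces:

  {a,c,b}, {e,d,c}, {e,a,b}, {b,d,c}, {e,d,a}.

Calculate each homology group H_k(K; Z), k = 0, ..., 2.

Order the vertices as a < b < c < d < e. Listing each simplex with vertices in this order, K has dimension 2 with simplices:

  0-simplices (5): a, b, c, d, e
  1-simplices (10): ab, ac, ad, ae, bc, bd, be, cd, ce, de
  2-simplices (5): abc, abe, ade, bcd, cde

Hence C_0 ≅ Z^5, C_1 ≅ Z^10, C_2 ≅ Z^5.

Boundary ∂_1: C_1 → C_0 sends each edge [p,q] (with p < q) to q − p. For instance
  ∂ce = e − c.
This gives a 5×10 integer matrix of rank 4; reducing to Smith normal form yields diagonal entries (1,1,1,1).

The boundary map ∂_2: C_2 → C_1 acts by ∂[p,q,r] = [q,r] − [p,r] + [p,q]. For instance
  ∂bcd = cd − bd + bc,
  ∂abc = bc − ac + ab.
The resulting 10×5 matrix has rank 5, and its Smith normal form has invariant factors (1,1,1,1,1).

Computing H_k = (kernel of ∂_k) / (image of ∂_{k+1}):

  H_0: rank C_0 − rank ∂_1 = 5 − 4 = 1, and the invariant factors of ∂_1 are all 1, so H_0 = Z.
  H_1: rank ker ∂_1 − rank ∂_2 = (10 − 4) − 5 = 1, and the invariant factors of ∂_2 are all 1, so H_1 = Z.
  H_2: rank ker ∂_2 − rank ∂_3 = (5 − 5) − 0 = 0, and there is no ∂_3, so H_2 = 0.

H_0 ≅ Z,  H_1 ≅ Z,  H_2 = 0.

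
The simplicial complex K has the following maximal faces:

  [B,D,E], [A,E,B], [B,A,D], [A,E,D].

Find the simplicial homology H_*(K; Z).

H_0 ≅ Z,  H_1 = 0,  H_2 ≅ Z.

K has 4 vertices, 6 edges, 4 triangles.
rank ∂_0 = 0, rank ∂_1 = 3 ⇒ b_0 = 4 − 0 − 3 = 1; all invariant factors of ∂_1 are 1 so no torsion. So H_0 = Z.
rank ∂_1 = 3, rank ∂_2 = 3 ⇒ b_1 = 6 − 3 − 3 = 0; all invariant factors of ∂_2 are 1 so no torsion. So H_1 = 0.
rank ∂_2 = 3, rank ∂_3 = 0 ⇒ b_2 = 4 − 3 − 0 = 1. So H_2 = Z.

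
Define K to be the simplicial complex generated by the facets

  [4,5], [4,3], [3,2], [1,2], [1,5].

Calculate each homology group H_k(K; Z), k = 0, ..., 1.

We work with the vertex ordering 1 < 2 < 3 < 4 < 5. The simplices of K, each written with vertices in increasing order, are:

  0-simplices (5): [1], [2], [3], [4], [5]
  1-simplices (5): [1,2], [1,5], [2,3], [3,4], [4,5]

Hence C_0 ≅ Z^5, C_1 ≅ Z^5.

The boundary map ∂_1: C_1 → C_0 maps an edge to its endpoints' difference, ∂[p,q] = q − p. For instance
  ∂[1,2] = [2] − [1].
The 5×5 boundary matrix has rank 4 and Smith normal form diag(1,1,1,1).

Now H_k = ker ∂_k / im ∂_{k+1}, so:

  H_0: rank C_0 − rank ∂_1 = 5 − 4 = 1, and the invariant factors of ∂_1 are all 1, so H_0 = Z.
  H_1: rank ker ∂_1 − rank ∂_2 = (5 − 4) − 0 = 1, and there is no ∂_2, so H_1 = Z.

H_0 ≅ Z,  H_1 ≅ Z.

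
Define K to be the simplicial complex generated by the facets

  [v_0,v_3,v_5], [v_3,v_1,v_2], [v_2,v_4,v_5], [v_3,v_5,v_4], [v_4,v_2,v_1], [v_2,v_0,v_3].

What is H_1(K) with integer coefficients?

Fix the vertex order v_0 < v_1 < v_2 < v_3 < v_4 < v_5 and write every simplex with vertices in increasing order. Then dim K = 2 and the simplices of K are:

  0-simplices (6): [v_0], [v_1], [v_2], [v_3], [v_4], [v_5]
  1-simplices (12): [v_0,v_2], [v_0,v_3], [v_0,v_5], [v_1,v_2], [v_1,v_3], [v_1,v_4], [v_2,v_3], [v_2,v_4], [v_2,v_5], [v_3,v_4], [v_3,v_5], [v_4,v_5]
  2-simplices (6): [v_0,v_2,v_3], [v_0,v_3,v_5], [v_1,v_2,v_3], [v_1,v_2,v_4], [v_2,v_4,v_5], [v_3,v_4,v_5]

so the chain groups are C_0 ≅ Z^6, C_1 ≅ Z^12, C_2 ≅ Z^6.

∂_1: C_1 → C_0 sends each edge [p,q] (with p < q) to q − p.
The resulting 6×12 matrix has rank 5, and its Smith normal form has invariant factors (1,1,1,1,1).

The boundary map ∂_2: C_2 → C_1 maps a triangle to the signed sum of its edges. For instance
  ∂[v_0,v_3,v_5] = [v_3,v_5] − [v_0,v_5] + [v_0,v_3],
  ∂[v_0,v_2,v_3] = [v_2,v_3] − [v_0,v_3] + [v_0,v_2].
The resulting 12×6 matrix has rank 6, and its Smith normal form has invariant factors (1,1,1,1,1,1).

Now H_k = ker ∂_k / im ∂_{k+1}, so:

  H_1: rank ker ∂_1 − rank ∂_2 = (12 − 5) − 6 = 1, and the invariant factors of ∂_2 are all 1, so H_1 ≅ Z.

H_1 = Z.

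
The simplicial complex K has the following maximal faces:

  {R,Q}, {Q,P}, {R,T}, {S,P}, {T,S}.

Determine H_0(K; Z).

Order the vertices as P < Q < R < S < T. Listing each simplex with vertices in this order, K has dimension 1 with simplices:

  0-simplices (5): P, Q, R, S, T
  1-simplices (5): PQ, PS, QR, RT, ST

giving chain groups C_0 ≅ Z^5, C_1 ≅ Z^5.

The boundary map ∂_1: C_1 → C_0 sends each edge [p,q] (with p < q) to q − p. For instance
  ∂PS = S − P.
As a 5×5 matrix over Z this has rank 4, with invariant factors (1,1,1,1).

Reading off H_k = ker ∂_k / im ∂_{k+1}:

  H_0: rank C_0 − rank ∂_1 = 5 − 4 = 1, and the invariant factors of ∂_1 are all 1, so H_0 ≅ Z.

H_0 = Z.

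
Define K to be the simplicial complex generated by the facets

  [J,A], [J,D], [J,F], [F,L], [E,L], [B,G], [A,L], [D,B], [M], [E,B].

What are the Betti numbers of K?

b_0 = 2, b_1 = 2.

Fix the vertex order A < B < D < E < F < G < J < L < M and write every simplex with vertices in increasing order. Then dim K = 1 and the simplices of K are:

  0-simplices (9): A, B, D, E, F, G, J, L, M
  1-simplices (9): AJ, AL, BD, BE, BG, DJ, EL, FJ, FL

so the chain groups are C_0 ≅ Z^9, C_1 ≅ Z^9.

The boundary map ∂_1: C_1 → C_0 is given by ∂[p,q] = [q] − [p]. For instance
  ∂AJ = J − A.
As a 9×9 matrix over Z this has rank 7, with invariant factors (1,1,1,1,1,1,1).

Computing H_k = (kernel of ∂_k) / (image of ∂_{k+1}):

  H_0: rank C_0 − rank ∂_1 = 9 − 7 = 2, and the invariant factors of ∂_1 are all 1, so H_0 ≅ Z^2.
  H_1: rank ker ∂_1 − rank ∂_2 = (9 − 7) − 0 = 2, and there is no ∂_2, so H_1 ≅ Z^2.

Hence the Betti numbers are b_0 = 2, b_1 = 2.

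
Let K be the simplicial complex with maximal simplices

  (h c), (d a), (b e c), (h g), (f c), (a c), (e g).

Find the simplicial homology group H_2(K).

H_2 ≅ 0.

Order the vertices as a < b < c < d < e < f < g < h. Listing each simplex with vertices in this order, K has dimension 2 with simplices:

  0-simplices (8): a, b, c, d, e, f, g, h
  1-simplices (9): ac, ad, bc, be, ce, cf, ch, eg, gh
  2-simplices (1): bce

so the chain groups are C_0 ≅ Z^8, C_1 ≅ Z^9, C_2 ≅ Z^1.

The boundary map ∂_1: C_1 → C_0 sends each edge [p,q] (with p < q) to q − p.
This gives a 8×9 integer matrix of rank 7; reducing to Smith normal form yields diagonal entries (1,1,1,1,1,1,1).

∂_2: C_2 → C_1 maps a triangle to the signed sum of its edges. For instance
  ∂bce = ce − be + bc.
This gives a 9×1 integer matrix of rank 1; reducing to Smith normal form yields diagonal entries (1).

From H_k ≅ ker(∂_k) / im(∂_{k+1}) we obtain:

  H_2: rank ker ∂_2 − rank ∂_3 = (1 − 1) − 0 = 0, and there is no ∂_3, so H_2 = 0.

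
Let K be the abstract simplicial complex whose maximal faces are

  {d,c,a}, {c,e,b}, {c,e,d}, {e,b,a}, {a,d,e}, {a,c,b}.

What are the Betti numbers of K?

b_0 = 1, b_1 = 0, b_2 = 1.

Order the vertices as a < b < c < d < e. Listing each simplex with vertices in this order, K has dimension 2 with simplices:

  0-simplices (5): a, b, c, d, e
  1-simplices (9): ab, ac, ad, ae, bc, be, cd, ce, de
  2-simplices (6): abc, abe, acd, ade, bce, cde

Hence C_0 ≅ Z^5, C_1 ≅ Z^9, C_2 ≅ Z^6.

Boundary ∂_1: C_1 → C_0 maps an edge to its endpoints' difference, ∂[p,q] = q − p. For instance
  ∂cd = d − c.
As a 5×9 matrix over Z this has rank 4, with invariant factors (1,1,1,1).

∂_2: C_2 → C_1 maps a triangle to the signed sum of its edges. For instance
  ∂cde = de − ce + cd,
  ∂bce = ce − be + bc.
As a 9×6 matrix over Z this has rank 5, with invariant factors (1,1,1,1,1).

Now H_k = ker ∂_k / im ∂_{k+1}, so:

  H_0: rank C_0 − rank ∂_1 = 5 − 4 = 1, and the invariant factors of ∂_1 are all 1, so H_0 = Z.
  H_1: rank ker ∂_1 − rank ∂_2 = (9 − 4) − 5 = 0, and the invariant factors of ∂_2 are all 1, so H_1 = 0.
  H_2: rank ker ∂_2 − rank ∂_3 = (6 − 5) − 0 = 1, and there is no ∂_3, so H_2 = Z.

As a check, the Euler characteristic is 5 − 9 + 6 = 2, which agrees with 1 − 0 + 1 = 2.

Hence the Betti numbers are b_0 = 1, b_1 = 0, b_2 = 1.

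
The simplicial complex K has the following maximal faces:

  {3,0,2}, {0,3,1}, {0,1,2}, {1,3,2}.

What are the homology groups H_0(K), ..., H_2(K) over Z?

H_0 ≅ Z,  H_1 = 0,  H_2 ≅ Z.

Take the total order 0 < 1 < 2 < 3 on the vertex set. Then K (dimension 2) consists of the simplices:

  0-simplices (4): [0], [1], [2], [3]
  1-simplices (6): [0,1], [0,2], [0,3], [1,2], [1,3], [2,3]
  2-simplices (4): [0,1,2], [0,1,3], [0,2,3], [1,2,3]

giving chain groups C_0 ≅ Z^4, C_1 ≅ Z^6, C_2 ≅ Z^4.

∂_1: C_1 → C_0 maps an edge to its endpoints' difference, ∂[p,q] = q − p. For instance
  ∂[0,2] = [2] − [0].
As a 4×6 matrix over Z this has rank 3, with invariant factors (1,1,1).

∂_2: C_2 → C_1 maps a triangle to the signed sum of its edges. For instance
  ∂[0,1,3] = [1,3] − [0,3] + [0,1],
  ∂[1,2,3] = [2,3] − [1,3] + [1,2].
The resulting 6×4 matrix has rank 3, and its Smith normal form has invariant factors (1,1,1).

Reading off H_k = ker ∂_k / im ∂_{k+1}:

  H_0: rank C_0 − rank ∂_1 = 4 − 3 = 1, and the invariant factors of ∂_1 are all 1, so H_0 ≅ Z.
  H_1: rank ker ∂_1 − rank ∂_2 = (6 − 3) − 3 = 0, and the invariant factors of ∂_2 are all 1, so H_1 ≅ 0.
  H_2: rank ker ∂_2 − rank ∂_3 = (4 − 3) − 0 = 1, and there is no ∂_3, so H_2 ≅ Z.

(K is a triangulation of the 2-sphere S^2.)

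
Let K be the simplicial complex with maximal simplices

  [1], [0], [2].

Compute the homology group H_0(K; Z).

H_0 ≅ Z^3.

Fix the vertex order 0 < 1 < 2 and write every simplex with vertices in increasing order. Then dim K = 0 and the simplices of K are:

  0-simplices (3): [0], [1], [2]

so the chain groups are C_0 ≅ Z^3.

Computing H_k = (kernel of ∂_k) / (image of ∂_{k+1}):

  H_0: rank C_0 − rank ∂_1 = 3 − 0 = 3, and there is no ∂_1, so H_0 = Z^3.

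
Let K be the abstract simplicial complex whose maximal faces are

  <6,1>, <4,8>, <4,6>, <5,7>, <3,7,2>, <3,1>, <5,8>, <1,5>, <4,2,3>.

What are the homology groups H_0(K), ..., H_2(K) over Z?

H_0 = Z,  H_1 = Z^3,  H_2 = 0.

Take the total order 1 < 2 < 3 < 4 < 5 < 6 < 7 < 8 on the vertex set. Then K (dimension 2) consists of the simplices:

  0-simplices (8): [1], [2], [3], [4], [5], [6], [7], [8]
  1-simplices (12): [1,3], [1,5], [1,6], [2,3], [2,4], [2,7], [3,4], [3,7], [4,6], [4,8], [5,7], [5,8]
  2-simplices (2): [2,3,4], [2,3,7]

so the chain groups are C_0 ≅ Z^8, C_1 ≅ Z^12, C_2 ≅ Z^2.

The boundary map ∂_1: C_1 → C_0 is given by ∂[p,q] = [q] − [p]. For instance
  ∂[4,6] = [6] − [4].
The 8×12 boundary matrix has rank 7 and Smith normal form diag(1,1,1,1,1,1,1).

∂_2: C_2 → C_1 acts by ∂[p,q,r] = [q,r] − [p,r] + [p,q]. For instance
  ∂[2,3,7] = [3,7] − [2,7] + [2,3],
  ∂[2,3,4] = [3,4] − [2,4] + [2,3].
This gives a 12×2 integer matrix of rank 2; reducing to Smith normal form yields diagonal entries (1,1).

From H_k ≅ ker(∂_k) / im(∂_{k+1}) we obtain:

  H_0: rank C_0 − rank ∂_1 = 8 − 7 = 1, and the invariant factors of ∂_1 are all 1, so H_0 = Z.
  H_1: rank ker ∂_1 − rank ∂_2 = (12 − 7) − 2 = 3, and the invariant factors of ∂_2 are all 1, so H_1 = Z^3.
  H_2: rank ker ∂_2 − rank ∂_3 = (2 − 2) − 0 = 0, and there is no ∂_3, so H_2 = 0.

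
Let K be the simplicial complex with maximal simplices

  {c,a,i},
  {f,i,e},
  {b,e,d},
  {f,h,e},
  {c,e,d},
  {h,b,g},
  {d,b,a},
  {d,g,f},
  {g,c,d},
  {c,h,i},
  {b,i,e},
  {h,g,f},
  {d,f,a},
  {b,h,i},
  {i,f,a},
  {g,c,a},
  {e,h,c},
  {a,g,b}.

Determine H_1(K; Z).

K has 9 vertices, 27 edges, 18 triangles.
rank ∂_1 = 8, rank ∂_2 = 18 ⇒ b_1 = 27 − 8 − 18 = 1; ∂_2 has invariant factor(s) [2] giving torsion. So H_1 ≅ Z ⊕ Z/2Z.

H_1 = Z ⊕ Z/2Z.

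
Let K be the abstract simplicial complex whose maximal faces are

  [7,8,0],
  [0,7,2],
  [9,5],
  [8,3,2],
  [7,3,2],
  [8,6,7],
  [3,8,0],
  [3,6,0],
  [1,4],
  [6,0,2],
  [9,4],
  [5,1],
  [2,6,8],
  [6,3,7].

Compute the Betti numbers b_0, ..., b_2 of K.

Order the vertices as 0 < 1 < 2 < 3 < 4 < 5 < 6 < 7 < 8 < 9. Listing each simplex with vertices in this order, K has dimension 2 with simplices:

  0-simplices (10): [0], [1], [2], [3], [4], [5], [6], [7], [8], [9]
  1-simplices (19): [0,2], [0,3], [0,6], [0,7], [0,8], [1,4], [1,5], [2,3], [2,6], [2,7], [2,8], [3,6], [3,7], [3,8], [4,9], [5,9], [6,7], [6,8], [7,8]
  2-simplices (10): [0,2,6], [0,2,7], [0,3,6], [0,3,8], [0,7,8], [2,3,7], [2,3,8], [2,6,8], [3,6,7], [6,7,8]

so the chain groups are C_0 ≅ Z^10, C_1 ≅ Z^19, C_2 ≅ Z^10.

The boundary map ∂_1: C_1 → C_0 maps an edge to its endpoints' difference, ∂[p,q] = q − p.
As a 10×19 matrix over Z this has rank 8, with invariant factors (1,1,1,1,1,1,1,1).

Boundary ∂_2: C_2 → C_1 acts by ∂[p,q,r] = [q,r] − [p,r] + [p,q]. For instance
  ∂[3,6,7] = [6,7] − [3,7] + [3,6],
  ∂[0,3,6] = [3,6] − [0,6] + [0,3].
This gives a 19×10 integer matrix of rank 10; reducing to Smith normal form yields diagonal entries (1,1,1,1,1,1,1,1,1,2).

From H_k ≅ ker(∂_k) / im(∂_{k+1}) we obtain:

  H_0: rank C_0 − rank ∂_1 = 10 − 8 = 2, and the invariant factors of ∂_1 are all 1, so H_0 = Z^2.
  H_1: rank ker ∂_1 − rank ∂_2 = (19 − 8) − 10 = 1, and ∂_2 has invariant factor 2 > 1, so H_1 = Z ⊕ Z/2Z.
  H_2: rank ker ∂_2 − rank ∂_3 = (10 − 10) − 0 = 0, and there is no ∂_3, so H_2 = 0.

Hence the Betti numbers are b_0 = 2, b_1 = 1, b_2 = 0.

b_0 = 2, b_1 = 1, b_2 = 0.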